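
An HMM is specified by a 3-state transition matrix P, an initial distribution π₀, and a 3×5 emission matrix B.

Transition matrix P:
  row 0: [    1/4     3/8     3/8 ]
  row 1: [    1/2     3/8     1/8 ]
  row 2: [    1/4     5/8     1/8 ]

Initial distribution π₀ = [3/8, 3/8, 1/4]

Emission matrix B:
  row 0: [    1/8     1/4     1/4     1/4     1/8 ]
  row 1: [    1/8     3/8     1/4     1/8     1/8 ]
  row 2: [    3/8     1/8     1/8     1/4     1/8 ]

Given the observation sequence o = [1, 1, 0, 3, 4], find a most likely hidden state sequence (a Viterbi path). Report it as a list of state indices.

path = [1, 0, 2, 1, 0]

t=0: δ = [9.375e-02, 1.406e-01, 3.125e-02]  (obs o_0=1)
t=1: δ = [1.758e-02, 1.978e-02, 4.395e-03]  ψ = [1, 1, 0]  (obs o_1=1)
t=2: δ = [1.236e-03, 9.270e-04, 2.472e-03]  ψ = [1, 1, 0]  (obs o_2=0)
t=3: δ = [1.545e-04, 1.931e-04, 1.159e-04]  ψ = [2, 2, 0]  (obs o_3=3)
t=4: δ = [1.207e-05, 9.052e-06, 7.242e-06]  ψ = [1, 1, 0]  (obs o_4=4)
backtrack: best end state = 0; path = [1, 0, 2, 1, 0]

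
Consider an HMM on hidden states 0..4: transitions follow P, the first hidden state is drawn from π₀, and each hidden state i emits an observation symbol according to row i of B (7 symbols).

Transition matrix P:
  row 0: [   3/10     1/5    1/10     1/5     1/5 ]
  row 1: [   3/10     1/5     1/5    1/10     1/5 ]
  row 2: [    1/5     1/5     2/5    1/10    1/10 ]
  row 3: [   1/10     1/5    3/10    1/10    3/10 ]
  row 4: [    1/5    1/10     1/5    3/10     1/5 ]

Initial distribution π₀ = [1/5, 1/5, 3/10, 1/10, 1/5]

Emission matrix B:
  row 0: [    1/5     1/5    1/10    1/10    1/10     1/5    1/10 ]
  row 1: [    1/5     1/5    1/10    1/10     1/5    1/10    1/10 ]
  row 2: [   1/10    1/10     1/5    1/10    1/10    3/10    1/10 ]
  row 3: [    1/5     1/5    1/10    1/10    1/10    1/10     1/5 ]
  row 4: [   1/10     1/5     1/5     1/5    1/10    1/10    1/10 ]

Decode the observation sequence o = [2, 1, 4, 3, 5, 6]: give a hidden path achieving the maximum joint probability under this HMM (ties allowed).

t=0: δ = [2.000e-02, 2.000e-02, 6.000e-02, 1.000e-02, 4.000e-02]  (obs o_0=2)
t=1: δ = [2.400e-03, 2.400e-03, 2.400e-03, 2.400e-03, 1.600e-03]  ψ = [2, 2, 2, 4, 4]  (obs o_1=1)
t=2: δ = [7.200e-05, 9.600e-05, 9.600e-05, 4.800e-05, 7.200e-05]  ψ = [0, 0, 2, 0, 3]  (obs o_2=4)
t=3: δ = [2.880e-06, 1.920e-06, 3.840e-06, 2.160e-06, 3.840e-06]  ψ = [1, 1, 2, 4, 1]  (obs o_3=3)
t=4: δ = [1.728e-07, 7.680e-08, 4.608e-07, 1.152e-07, 7.680e-08]  ψ = [0, 2, 2, 4, 4]  (obs o_4=5)
t=5: δ = [9.216e-09, 9.216e-09, 1.843e-08, 9.216e-09, 4.608e-09]  ψ = [2, 2, 2, 2, 2]  (obs o_5=6)
backtrack: best end state = 2; path = [2, 2, 2, 2, 2, 2]

path = [2, 2, 2, 2, 2, 2]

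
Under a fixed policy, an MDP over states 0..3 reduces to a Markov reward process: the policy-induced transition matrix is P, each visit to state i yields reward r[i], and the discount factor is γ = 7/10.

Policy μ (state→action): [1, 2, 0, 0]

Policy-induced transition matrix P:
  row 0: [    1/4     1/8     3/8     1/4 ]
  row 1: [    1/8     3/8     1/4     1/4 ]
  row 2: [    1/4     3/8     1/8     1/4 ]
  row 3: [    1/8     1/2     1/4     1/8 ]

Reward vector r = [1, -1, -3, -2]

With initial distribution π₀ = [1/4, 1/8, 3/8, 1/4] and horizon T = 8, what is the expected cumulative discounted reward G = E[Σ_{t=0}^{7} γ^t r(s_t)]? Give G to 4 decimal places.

t=0: π = [0.2500, 0.1250, 0.3750, 0.2500], E[r] = -1.5000, γ^t·E[r] = -1.500000, running G = -1.500000
t=1: π = [0.2031, 0.3438, 0.2344, 0.2188], E[r] = -1.2813, γ^t·E[r] = -0.896875, running G = -2.396875
t=2: π = [0.1797, 0.3516, 0.2461, 0.2227], E[r] = -1.3555, γ^t·E[r] = -0.664180, running G = -3.061055
t=3: π = [0.1782, 0.3579, 0.2417, 0.2222], E[r] = -1.3491, γ^t·E[r] = -0.462749, running G = -3.523803
t=4: π = [0.1775, 0.3582, 0.2421, 0.2222], E[r] = -1.3514, γ^t·E[r] = -0.324466, running G = -3.848269
t=5: π = [0.1774, 0.3584, 0.2419, 0.2222], E[r] = -1.3512, γ^t·E[r] = -0.227094, running G = -4.075364
t=6: π = [0.1774, 0.3584, 0.2419, 0.2222], E[r] = -1.3513, γ^t·E[r] = -0.158974, running G = -4.234338
t=7: π = [0.1774, 0.3584, 0.2419, 0.2222], E[r] = -1.3513, γ^t·E[r] = -0.111281, running G = -4.345619

G = -4.3456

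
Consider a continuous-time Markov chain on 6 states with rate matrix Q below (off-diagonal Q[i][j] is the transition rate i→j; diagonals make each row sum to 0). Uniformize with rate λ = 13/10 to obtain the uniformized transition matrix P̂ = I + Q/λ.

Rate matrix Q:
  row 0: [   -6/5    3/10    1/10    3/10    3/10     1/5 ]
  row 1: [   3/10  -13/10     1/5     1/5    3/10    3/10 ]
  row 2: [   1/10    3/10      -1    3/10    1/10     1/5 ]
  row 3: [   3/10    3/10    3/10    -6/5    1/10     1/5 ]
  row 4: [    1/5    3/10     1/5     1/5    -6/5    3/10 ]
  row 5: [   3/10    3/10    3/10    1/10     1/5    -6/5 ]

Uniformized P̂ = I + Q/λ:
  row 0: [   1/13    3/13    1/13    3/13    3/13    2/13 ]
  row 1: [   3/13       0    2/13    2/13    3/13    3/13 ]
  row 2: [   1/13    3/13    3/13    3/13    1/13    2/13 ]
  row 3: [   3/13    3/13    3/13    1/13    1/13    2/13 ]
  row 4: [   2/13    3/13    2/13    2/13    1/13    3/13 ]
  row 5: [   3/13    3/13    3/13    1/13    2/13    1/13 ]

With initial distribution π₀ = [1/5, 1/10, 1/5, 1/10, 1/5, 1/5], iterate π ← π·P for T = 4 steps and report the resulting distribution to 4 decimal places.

π = [0.1666, 0.1873, 0.1797, 0.1556, 0.1442, 0.1667]

t=0: π = [0.2000, 0.1000, 0.2000, 0.1000, 0.2000, 0.2000]
t=1: π = [0.1538, 0.2077, 0.1769, 0.1615, 0.1385, 0.1615]
t=2: π = [0.1692, 0.1828, 0.1805, 0.1544, 0.1450, 0.1680]
t=3: π = [0.1658, 0.1886, 0.1795, 0.1559, 0.1440, 0.1661]
t=4: π = [0.1666, 0.1873, 0.1797, 0.1556, 0.1442, 0.1667]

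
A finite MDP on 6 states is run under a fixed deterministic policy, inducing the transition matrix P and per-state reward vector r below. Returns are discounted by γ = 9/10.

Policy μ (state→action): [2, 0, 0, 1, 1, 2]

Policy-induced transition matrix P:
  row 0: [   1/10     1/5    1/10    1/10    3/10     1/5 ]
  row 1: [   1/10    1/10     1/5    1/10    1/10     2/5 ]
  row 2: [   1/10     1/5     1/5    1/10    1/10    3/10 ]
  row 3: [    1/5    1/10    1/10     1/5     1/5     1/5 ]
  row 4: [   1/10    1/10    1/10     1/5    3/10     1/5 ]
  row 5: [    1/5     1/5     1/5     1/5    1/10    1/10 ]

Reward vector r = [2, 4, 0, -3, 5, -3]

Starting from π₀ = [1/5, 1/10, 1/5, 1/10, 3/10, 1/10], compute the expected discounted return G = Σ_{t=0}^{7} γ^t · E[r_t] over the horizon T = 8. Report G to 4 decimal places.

G = 4.8013

t=0: π = [0.2000, 0.1000, 0.2000, 0.1000, 0.3000, 0.1000], E[r] = 1.7000, γ^t·E[r] = 1.700000, running G = 1.700000
t=1: π = [0.1200, 0.1500, 0.1400, 0.1500, 0.2100, 0.2300], E[r] = 0.7500, γ^t·E[r] = 0.675000, running G = 2.375000
t=2: π = [0.1380, 0.1490, 0.1520, 0.1590, 0.1810, 0.2210], E[r] = 0.6370, γ^t·E[r] = 0.515970, running G = 2.890970
t=3: π = [0.1380, 0.1511, 0.1522, 0.1561, 0.1797, 0.2229], E[r] = 0.6419, γ^t·E[r] = 0.467945, running G = 3.358915
t=4: π = [0.1379, 0.1513, 0.1526, 0.1559, 0.1792, 0.2232], E[r] = 0.6397, γ^t·E[r] = 0.419727, running G = 3.778642
t=5: π = [0.1379, 0.1514, 0.1527, 0.1558, 0.1790, 0.2232], E[r] = 0.6392, γ^t·E[r] = 0.377429, running G = 4.156071
t=6: π = [0.1379, 0.1514, 0.1527, 0.1558, 0.1790, 0.2232], E[r] = 0.6391, γ^t·E[r] = 0.339625, running G = 4.495695
t=7: π = [0.1379, 0.1514, 0.1527, 0.1558, 0.1790, 0.2232], E[r] = 0.6390, γ^t·E[r] = 0.305649, running G = 4.801344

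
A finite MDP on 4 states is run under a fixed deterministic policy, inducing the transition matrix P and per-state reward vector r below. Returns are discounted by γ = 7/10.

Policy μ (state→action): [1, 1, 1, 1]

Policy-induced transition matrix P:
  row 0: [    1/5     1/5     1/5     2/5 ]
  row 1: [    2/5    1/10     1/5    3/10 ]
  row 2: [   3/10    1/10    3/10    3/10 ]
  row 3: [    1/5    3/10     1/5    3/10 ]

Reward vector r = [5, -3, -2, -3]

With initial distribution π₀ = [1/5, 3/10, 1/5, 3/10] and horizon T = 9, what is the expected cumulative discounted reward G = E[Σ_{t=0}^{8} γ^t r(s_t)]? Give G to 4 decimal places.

G = -2.6276

t=0: π = [0.2000, 0.3000, 0.2000, 0.3000], E[r] = -1.2000, γ^t·E[r] = -1.200000, running G = -1.200000
t=1: π = [0.2800, 0.1800, 0.2200, 0.3200], E[r] = -0.5400, γ^t·E[r] = -0.378000, running G = -1.578000
t=2: π = [0.2580, 0.1920, 0.2220, 0.3280], E[r] = -0.7140, γ^t·E[r] = -0.349860, running G = -1.927860
t=3: π = [0.2606, 0.1914, 0.2222, 0.3258], E[r] = -0.6930, γ^t·E[r] = -0.237699, running G = -2.165559
t=4: π = [0.2605, 0.1912, 0.2222, 0.3261], E[r] = -0.6938, γ^t·E[r] = -0.166577, running G = -2.332136
t=5: π = [0.2605, 0.1913, 0.2222, 0.3261], E[r] = -0.6941, γ^t·E[r] = -0.116649, running G = -2.448785
t=6: π = [0.2605, 0.1913, 0.2222, 0.3260], E[r] = -0.6940, γ^t·E[r] = -0.081646, running G = -2.530431
t=7: π = [0.2605, 0.1913, 0.2222, 0.3260], E[r] = -0.6940, γ^t·E[r] = -0.057153, running G = -2.587584
t=8: π = [0.2605, 0.1913, 0.2222, 0.3260], E[r] = -0.6940, γ^t·E[r] = -0.040007, running G = -2.627591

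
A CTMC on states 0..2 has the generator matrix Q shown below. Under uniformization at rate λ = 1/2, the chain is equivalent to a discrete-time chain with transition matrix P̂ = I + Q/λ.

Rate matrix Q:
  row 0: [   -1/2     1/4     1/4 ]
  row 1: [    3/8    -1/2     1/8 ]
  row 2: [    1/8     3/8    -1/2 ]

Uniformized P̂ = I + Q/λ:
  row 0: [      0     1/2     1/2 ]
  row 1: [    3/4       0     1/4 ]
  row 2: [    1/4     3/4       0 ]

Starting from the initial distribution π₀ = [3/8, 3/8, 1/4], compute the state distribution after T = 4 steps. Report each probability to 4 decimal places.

t=0: π = [0.3750, 0.3750, 0.2500]
t=1: π = [0.3438, 0.3750, 0.2813]
t=2: π = [0.3516, 0.3828, 0.2656]
t=3: π = [0.3535, 0.3750, 0.2715]
t=4: π = [0.3491, 0.3804, 0.2705]

π = [0.3491, 0.3804, 0.2705]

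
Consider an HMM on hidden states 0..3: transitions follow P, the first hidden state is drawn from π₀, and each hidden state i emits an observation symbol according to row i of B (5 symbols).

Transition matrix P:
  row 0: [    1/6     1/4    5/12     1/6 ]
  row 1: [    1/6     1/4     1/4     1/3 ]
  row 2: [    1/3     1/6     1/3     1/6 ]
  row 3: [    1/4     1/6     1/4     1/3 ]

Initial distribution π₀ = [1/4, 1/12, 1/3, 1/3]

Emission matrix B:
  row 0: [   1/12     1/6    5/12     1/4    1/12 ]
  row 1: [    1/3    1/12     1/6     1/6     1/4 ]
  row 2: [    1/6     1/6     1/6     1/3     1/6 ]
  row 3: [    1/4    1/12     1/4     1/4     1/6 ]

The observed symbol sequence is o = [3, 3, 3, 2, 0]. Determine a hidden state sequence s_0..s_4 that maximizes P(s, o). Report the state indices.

t=0: δ = [6.250e-02, 1.389e-02, 1.111e-01, 8.333e-02]  (obs o_0=3)
t=1: δ = [9.259e-03, 3.086e-03, 1.235e-02, 6.944e-03]  ψ = [2, 2, 2, 3]  (obs o_1=3)
t=2: δ = [1.029e-03, 3.858e-04, 1.372e-03, 5.787e-04]  ψ = [2, 0, 2, 3]  (obs o_2=3)
t=3: δ = [1.905e-04, 4.287e-05, 7.621e-05, 5.716e-05]  ψ = [2, 0, 2, 2]  (obs o_3=2)
t=4: δ = [2.646e-06, 1.588e-05, 1.323e-05, 7.938e-06]  ψ = [0, 0, 0, 0]  (obs o_4=0)
backtrack: best end state = 1; path = [2, 2, 2, 0, 1]

path = [2, 2, 2, 0, 1]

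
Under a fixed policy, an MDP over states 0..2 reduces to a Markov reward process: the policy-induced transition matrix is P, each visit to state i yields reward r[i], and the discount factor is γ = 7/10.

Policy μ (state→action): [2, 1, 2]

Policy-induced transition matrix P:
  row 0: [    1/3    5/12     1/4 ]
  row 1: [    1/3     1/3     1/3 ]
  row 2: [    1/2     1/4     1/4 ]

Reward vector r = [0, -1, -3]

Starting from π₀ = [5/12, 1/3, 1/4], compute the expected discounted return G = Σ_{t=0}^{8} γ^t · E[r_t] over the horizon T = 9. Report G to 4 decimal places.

G = -3.6746

t=0: π = [0.4167, 0.3333, 0.2500], E[r] = -1.0833, γ^t·E[r] = -1.083333, running G = -1.083333
t=1: π = [0.3750, 0.3472, 0.2778], E[r] = -1.1806, γ^t·E[r] = -0.826389, running G = -1.909722
t=2: π = [0.3796, 0.3414, 0.2789], E[r] = -1.1782, γ^t·E[r] = -0.577338, running G = -2.487060
t=3: π = [0.3798, 0.3417, 0.2785], E[r] = -1.1771, γ^t·E[r] = -0.403740, running G = -2.890800
t=4: π = [0.3797, 0.3418, 0.2785], E[r] = -1.1772, γ^t·E[r] = -0.282649, running G = -3.173448
t=5: π = [0.3797, 0.3418, 0.2785], E[r] = -1.1772, γ^t·E[r] = -0.197855, running G = -3.371303
t=6: π = [0.3797, 0.3418, 0.2785], E[r] = -1.1772, γ^t·E[r] = -0.138498, running G = -3.509801
t=7: π = [0.3797, 0.3418, 0.2785], E[r] = -1.1772, γ^t·E[r] = -0.096949, running G = -3.606750
t=8: π = [0.3797, 0.3418, 0.2785], E[r] = -1.1772, γ^t·E[r] = -0.067864, running G = -3.674614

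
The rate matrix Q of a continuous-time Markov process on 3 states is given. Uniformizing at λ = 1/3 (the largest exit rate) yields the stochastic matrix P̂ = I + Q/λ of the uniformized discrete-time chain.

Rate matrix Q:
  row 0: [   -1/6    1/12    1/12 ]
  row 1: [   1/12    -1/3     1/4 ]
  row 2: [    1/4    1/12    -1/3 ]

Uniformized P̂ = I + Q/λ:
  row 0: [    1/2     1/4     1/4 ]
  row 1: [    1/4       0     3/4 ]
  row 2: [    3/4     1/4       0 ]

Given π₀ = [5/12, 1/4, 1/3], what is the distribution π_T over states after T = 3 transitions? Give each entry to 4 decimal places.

t=0: π = [0.4167, 0.2500, 0.3333]
t=1: π = [0.5208, 0.1875, 0.2917]
t=2: π = [0.5260, 0.2031, 0.2708]
t=3: π = [0.5169, 0.1992, 0.2839]

π = [0.5169, 0.1992, 0.2839]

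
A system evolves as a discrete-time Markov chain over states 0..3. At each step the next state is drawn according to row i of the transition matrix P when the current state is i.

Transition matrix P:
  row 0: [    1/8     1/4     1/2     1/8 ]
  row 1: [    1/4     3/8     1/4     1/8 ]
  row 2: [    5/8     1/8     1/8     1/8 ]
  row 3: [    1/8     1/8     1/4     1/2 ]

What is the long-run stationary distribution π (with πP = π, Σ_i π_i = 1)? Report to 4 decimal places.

π = [0.2960, 0.2160, 0.2880, 0.2000]

Balance equations π_j = Σ_i π_i·P[i][j]:
  π_0 = 1/8·π_0 + 1/4·π_1 + 5/8·π_2 + 1/8·π_3
  π_1 = 1/4·π_0 + 3/8·π_1 + 1/8·π_2 + 1/8·π_3
  π_2 = 1/2·π_0 + 1/4·π_1 + 1/8·π_2 + 1/4·π_3
  normalize: π_0 + π_1 + π_2 + π_3 = 1
Solving the linear system gives exactly π = [37/125, 27/125, 36/125, 1/5].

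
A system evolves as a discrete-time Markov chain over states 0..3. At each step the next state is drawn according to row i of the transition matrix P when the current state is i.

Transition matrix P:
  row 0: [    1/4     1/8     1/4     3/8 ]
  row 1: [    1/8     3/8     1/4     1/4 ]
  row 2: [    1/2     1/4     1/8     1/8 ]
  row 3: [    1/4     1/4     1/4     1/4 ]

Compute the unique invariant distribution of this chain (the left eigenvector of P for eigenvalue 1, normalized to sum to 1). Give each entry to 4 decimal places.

π = [0.2747, 0.2465, 0.2222, 0.2566]

Balance equations π_j = Σ_i π_i·P[i][j]:
  π_0 = 1/4·π_0 + 1/8·π_1 + 1/2·π_2 + 1/4·π_3
  π_1 = 1/8·π_0 + 3/8·π_1 + 1/4·π_2 + 1/4·π_3
  π_2 = 1/4·π_0 + 1/4·π_1 + 1/8·π_2 + 1/4·π_3
  normalize: π_0 + π_1 + π_2 + π_3 = 1
Solving the linear system gives exactly π = [136/495, 122/495, 2/9, 127/495].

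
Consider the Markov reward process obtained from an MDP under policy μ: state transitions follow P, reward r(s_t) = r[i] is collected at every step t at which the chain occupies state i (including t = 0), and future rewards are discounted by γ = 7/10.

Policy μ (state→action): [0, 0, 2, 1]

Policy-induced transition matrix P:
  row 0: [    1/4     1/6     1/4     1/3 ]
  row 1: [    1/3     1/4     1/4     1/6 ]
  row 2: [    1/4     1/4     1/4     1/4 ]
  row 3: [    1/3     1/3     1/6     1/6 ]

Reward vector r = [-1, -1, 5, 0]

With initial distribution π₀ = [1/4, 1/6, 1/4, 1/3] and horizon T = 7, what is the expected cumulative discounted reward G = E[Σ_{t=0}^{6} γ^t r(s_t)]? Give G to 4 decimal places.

G = 2.0667

t=0: π = [0.2500, 0.1667, 0.2500, 0.3333], E[r] = 0.8333, γ^t·E[r] = 0.833333, running G = 0.833333
t=1: π = [0.2917, 0.2569, 0.2222, 0.2292], E[r] = 0.5625, γ^t·E[r] = 0.393750, running G = 1.227083
t=2: π = [0.2905, 0.2448, 0.2309, 0.2338], E[r] = 0.6192, γ^t·E[r] = 0.303414, running G = 1.530498
t=3: π = [0.2899, 0.2453, 0.2305, 0.2343], E[r] = 0.6174, γ^t·E[r] = 0.211778, running G = 1.742276
t=4: π = [0.2900, 0.2454, 0.2305, 0.2342], E[r] = 0.6170, γ^t·E[r] = 0.148148, running G = 1.890424
t=5: π = [0.2900, 0.2454, 0.2305, 0.2342], E[r] = 0.6171, γ^t·E[r] = 0.103717, running G = 1.994141
t=6: π = [0.2900, 0.2454, 0.2305, 0.2342], E[r] = 0.6171, γ^t·E[r] = 0.072601, running G = 2.066742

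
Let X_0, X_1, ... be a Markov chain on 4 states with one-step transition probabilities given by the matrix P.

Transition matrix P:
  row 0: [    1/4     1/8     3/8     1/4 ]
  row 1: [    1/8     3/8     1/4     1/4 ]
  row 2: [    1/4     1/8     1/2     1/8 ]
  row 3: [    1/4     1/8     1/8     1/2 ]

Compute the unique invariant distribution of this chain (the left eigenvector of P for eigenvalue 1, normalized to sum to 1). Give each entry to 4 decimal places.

Balance equations π_j = Σ_i π_i·P[i][j]:
  π_0 = 1/4·π_0 + 1/8·π_1 + 1/4·π_2 + 1/4·π_3
  π_1 = 1/8·π_0 + 3/8·π_1 + 1/8·π_2 + 1/8·π_3
  π_2 = 3/8·π_0 + 1/4·π_1 + 1/2·π_2 + 1/8·π_3
  normalize: π_0 + π_1 + π_2 + π_3 = 1
Solving the linear system gives exactly π = [11/48, 1/6, 13/40, 67/240].

π = [0.2292, 0.1667, 0.3250, 0.2792]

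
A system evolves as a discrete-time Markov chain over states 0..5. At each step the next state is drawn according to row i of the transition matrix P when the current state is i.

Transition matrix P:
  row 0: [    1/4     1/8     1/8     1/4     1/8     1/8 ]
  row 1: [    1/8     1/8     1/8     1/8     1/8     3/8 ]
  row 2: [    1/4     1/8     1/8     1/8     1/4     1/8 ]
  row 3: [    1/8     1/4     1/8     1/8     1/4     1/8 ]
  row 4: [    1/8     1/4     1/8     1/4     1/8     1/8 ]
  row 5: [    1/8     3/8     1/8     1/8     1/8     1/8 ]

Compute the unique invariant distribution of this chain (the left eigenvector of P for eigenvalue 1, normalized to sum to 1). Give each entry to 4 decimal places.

π = [0.1607, 0.2102, 0.1250, 0.1652, 0.1613, 0.1776]

Balance equations π_j = Σ_i π_i·P[i][j]:
  π_0 = 1/4·π_0 + 1/8·π_1 + 1/4·π_2 + 1/8·π_3 + 1/8·π_4 + 1/8·π_5
  π_1 = 1/8·π_0 + 1/8·π_1 + 1/8·π_2 + 1/4·π_3 + 1/4·π_4 + 3/8·π_5
  π_2 = 1/8·π_0 + 1/8·π_1 + 1/8·π_2 + 1/8·π_3 + 1/8·π_4 + 1/8·π_5
  π_3 = 1/4·π_0 + 1/8·π_1 + 1/8·π_2 + 1/8·π_3 + 1/4·π_4 + 1/8·π_5
  π_4 = 1/8·π_0 + 1/8·π_1 + 1/4·π_2 + 1/4·π_3 + 1/8·π_4 + 1/8·π_5
  normalize: π_0 + π_1 + π_2 + π_3 + π_4 + π_5 = 1
Solving the linear system gives exactly π = [9/56, 103/490, 1/8, 583/3528, 569/3528, 87/490].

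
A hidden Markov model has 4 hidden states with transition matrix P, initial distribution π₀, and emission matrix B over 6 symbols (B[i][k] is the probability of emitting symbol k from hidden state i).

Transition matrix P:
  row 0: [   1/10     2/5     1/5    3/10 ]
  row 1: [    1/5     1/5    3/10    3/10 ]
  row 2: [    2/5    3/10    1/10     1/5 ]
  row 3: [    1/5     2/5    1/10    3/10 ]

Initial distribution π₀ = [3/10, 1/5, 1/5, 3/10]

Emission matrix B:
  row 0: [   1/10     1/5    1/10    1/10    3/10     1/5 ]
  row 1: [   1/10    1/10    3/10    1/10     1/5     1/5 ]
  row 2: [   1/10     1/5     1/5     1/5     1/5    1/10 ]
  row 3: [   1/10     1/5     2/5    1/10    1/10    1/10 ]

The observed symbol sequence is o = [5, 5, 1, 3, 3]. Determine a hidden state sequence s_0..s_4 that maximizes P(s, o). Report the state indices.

t=0: δ = [6.000e-02, 4.000e-02, 2.000e-02, 3.000e-02]  (obs o_0=5)
t=1: δ = [1.600e-03, 4.800e-03, 1.200e-03, 1.800e-03]  ψ = [1, 0, 0, 0]  (obs o_1=5)
t=2: δ = [1.920e-04, 9.600e-05, 2.880e-04, 2.880e-04]  ψ = [1, 1, 1, 1]  (obs o_2=1)
t=3: δ = [1.152e-05, 1.152e-05, 7.680e-06, 8.640e-06]  ψ = [2, 3, 0, 3]  (obs o_3=3)
t=4: δ = [3.072e-07, 4.608e-07, 6.912e-07, 3.456e-07]  ψ = [2, 0, 1, 0]  (obs o_4=3)
backtrack: best end state = 2; path = [0, 1, 3, 1, 2]

path = [0, 1, 3, 1, 2]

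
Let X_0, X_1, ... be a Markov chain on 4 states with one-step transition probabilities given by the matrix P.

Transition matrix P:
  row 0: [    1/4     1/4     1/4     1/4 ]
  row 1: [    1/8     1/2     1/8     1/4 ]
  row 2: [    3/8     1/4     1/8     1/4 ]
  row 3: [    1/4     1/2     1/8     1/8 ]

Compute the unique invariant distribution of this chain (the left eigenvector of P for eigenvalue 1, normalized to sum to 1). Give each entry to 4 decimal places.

π = [0.2181, 0.4074, 0.1523, 0.2222]

Balance equations π_j = Σ_i π_i·P[i][j]:
  π_0 = 1/4·π_0 + 1/8·π_1 + 3/8·π_2 + 1/4·π_3
  π_1 = 1/4·π_0 + 1/2·π_1 + 1/4·π_2 + 1/2·π_3
  π_2 = 1/4·π_0 + 1/8·π_1 + 1/8·π_2 + 1/8·π_3
  normalize: π_0 + π_1 + π_2 + π_3 = 1
Solving the linear system gives exactly π = [53/243, 11/27, 37/243, 2/9].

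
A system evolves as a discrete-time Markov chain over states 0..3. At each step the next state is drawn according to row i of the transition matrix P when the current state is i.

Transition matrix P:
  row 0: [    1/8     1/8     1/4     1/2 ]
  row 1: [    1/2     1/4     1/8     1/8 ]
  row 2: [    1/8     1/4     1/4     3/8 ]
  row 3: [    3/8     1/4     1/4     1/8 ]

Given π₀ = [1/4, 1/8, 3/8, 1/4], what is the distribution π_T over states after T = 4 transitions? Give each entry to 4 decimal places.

π = [0.2773, 0.2155, 0.2232, 0.2840]

t=0: π = [0.2500, 0.1250, 0.3750, 0.2500]
t=1: π = [0.2344, 0.2188, 0.2344, 0.3125]
t=2: π = [0.2852, 0.2207, 0.2227, 0.2715]
t=3: π = [0.2756, 0.2144, 0.2224, 0.2876]
t=4: π = [0.2773, 0.2155, 0.2232, 0.2840]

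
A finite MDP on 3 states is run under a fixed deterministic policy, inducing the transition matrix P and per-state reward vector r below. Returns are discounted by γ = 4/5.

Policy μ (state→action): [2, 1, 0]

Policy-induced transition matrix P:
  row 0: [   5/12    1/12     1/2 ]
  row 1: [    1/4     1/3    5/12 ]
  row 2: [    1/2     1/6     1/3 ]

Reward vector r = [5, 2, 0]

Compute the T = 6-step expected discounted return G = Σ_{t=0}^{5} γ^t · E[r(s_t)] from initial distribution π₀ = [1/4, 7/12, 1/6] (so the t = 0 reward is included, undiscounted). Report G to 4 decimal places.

G = 8.7275

t=0: π = [0.2500, 0.5833, 0.1667], E[r] = 2.4167, γ^t·E[r] = 2.416667, running G = 2.416667
t=1: π = [0.3333, 0.2431, 0.4236], E[r] = 2.1528, γ^t·E[r] = 1.722222, running G = 4.138889
t=2: π = [0.4115, 0.1794, 0.4091], E[r] = 2.4161, γ^t·E[r] = 1.546296, running G = 5.685185
t=3: π = [0.4209, 0.1623, 0.4169], E[r] = 2.4289, γ^t·E[r] = 1.243580, running G = 6.928765
t=4: π = [0.4244, 0.1586, 0.4170], E[r] = 2.4391, γ^t·E[r] = 0.999045, running G = 7.927811
t=5: π = [0.4250, 0.1577, 0.4173], E[r] = 2.4404, γ^t·E[r] = 0.799660, running G = 8.727471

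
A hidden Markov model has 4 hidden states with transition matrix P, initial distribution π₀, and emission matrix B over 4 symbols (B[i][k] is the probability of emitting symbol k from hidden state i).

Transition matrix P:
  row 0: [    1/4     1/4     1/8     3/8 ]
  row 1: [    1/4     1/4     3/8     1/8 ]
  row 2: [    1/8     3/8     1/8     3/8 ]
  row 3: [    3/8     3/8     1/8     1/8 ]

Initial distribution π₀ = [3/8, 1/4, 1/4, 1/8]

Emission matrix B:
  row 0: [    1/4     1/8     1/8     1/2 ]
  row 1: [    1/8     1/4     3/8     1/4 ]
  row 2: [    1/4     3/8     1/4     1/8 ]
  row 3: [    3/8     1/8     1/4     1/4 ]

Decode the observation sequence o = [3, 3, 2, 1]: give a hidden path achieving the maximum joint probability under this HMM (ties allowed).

t=0: δ = [1.875e-01, 6.250e-02, 3.125e-02, 3.125e-02]  (obs o_0=3)
t=1: δ = [2.344e-02, 1.172e-02, 2.930e-03, 1.758e-02]  ψ = [0, 0, 0, 0]  (obs o_1=3)
t=2: δ = [8.240e-04, 2.472e-03, 1.099e-03, 2.197e-03]  ψ = [3, 3, 1, 0]  (obs o_2=2)
t=3: δ = [1.030e-04, 2.060e-04, 3.476e-04, 5.150e-05]  ψ = [3, 3, 1, 2]  (obs o_3=1)
backtrack: best end state = 2; path = [0, 3, 1, 2]

path = [0, 3, 1, 2]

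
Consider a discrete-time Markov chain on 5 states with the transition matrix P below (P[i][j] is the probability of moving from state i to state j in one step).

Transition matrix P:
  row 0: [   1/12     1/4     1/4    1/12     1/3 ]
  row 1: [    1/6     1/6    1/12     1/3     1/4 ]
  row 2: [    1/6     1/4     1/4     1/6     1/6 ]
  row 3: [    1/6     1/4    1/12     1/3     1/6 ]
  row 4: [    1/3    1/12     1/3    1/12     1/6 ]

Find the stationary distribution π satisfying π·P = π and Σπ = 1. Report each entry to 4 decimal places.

Balance equations π_j = Σ_i π_i·P[i][j]:
  π_0 = 1/12·π_0 + 1/6·π_1 + 1/6·π_2 + 1/6·π_3 + 1/3·π_4
  π_1 = 1/4·π_0 + 1/6·π_1 + 1/4·π_2 + 1/4·π_3 + 1/12·π_4
  π_2 = 1/4·π_0 + 1/12·π_1 + 1/4·π_2 + 1/12·π_3 + 1/3·π_4
  π_3 = 1/12·π_0 + 1/3·π_1 + 1/6·π_2 + 1/3·π_3 + 1/12·π_4
  normalize: π_0 + π_1 + π_2 + π_3 + π_4 = 1
Solving the linear system gives exactly π = [17/91, 18/91, 367/1820, 363/1820, 3/14].

π = [0.1868, 0.1978, 0.2016, 0.1995, 0.2143]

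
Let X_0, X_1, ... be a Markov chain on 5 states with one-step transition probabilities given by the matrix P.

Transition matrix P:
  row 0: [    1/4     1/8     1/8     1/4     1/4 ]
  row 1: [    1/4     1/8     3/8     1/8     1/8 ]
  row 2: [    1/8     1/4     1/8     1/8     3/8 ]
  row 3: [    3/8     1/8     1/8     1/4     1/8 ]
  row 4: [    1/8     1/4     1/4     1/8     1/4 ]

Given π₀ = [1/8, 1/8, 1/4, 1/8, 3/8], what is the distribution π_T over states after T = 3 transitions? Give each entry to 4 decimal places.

π = [0.2163, 0.1797, 0.1992, 0.1726, 0.2322]

t=0: π = [0.1250, 0.1250, 0.2500, 0.1250, 0.3750]
t=1: π = [0.1875, 0.2031, 0.2031, 0.1563, 0.2500]
t=2: π = [0.2129, 0.1816, 0.2070, 0.1680, 0.2305]
t=3: π = [0.2163, 0.1797, 0.1992, 0.1726, 0.2322]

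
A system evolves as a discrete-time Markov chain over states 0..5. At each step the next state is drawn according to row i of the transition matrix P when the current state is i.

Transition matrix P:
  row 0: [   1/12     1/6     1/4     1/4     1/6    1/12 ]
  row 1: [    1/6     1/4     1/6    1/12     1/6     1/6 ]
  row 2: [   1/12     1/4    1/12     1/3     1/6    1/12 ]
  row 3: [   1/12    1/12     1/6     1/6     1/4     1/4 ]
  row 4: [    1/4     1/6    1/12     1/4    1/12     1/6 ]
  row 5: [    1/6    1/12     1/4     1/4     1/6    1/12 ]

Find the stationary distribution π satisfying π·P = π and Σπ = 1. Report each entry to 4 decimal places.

π = [0.1377, 0.1634, 0.1627, 0.2181, 0.1706, 0.1475]

Balance equations π_j = Σ_i π_i·P[i][j]:
  π_0 = 1/12·π_0 + 1/6·π_1 + 1/12·π_2 + 1/12·π_3 + 1/4·π_4 + 1/6·π_5
  π_1 = 1/6·π_0 + 1/4·π_1 + 1/4·π_2 + 1/12·π_3 + 1/6·π_4 + 1/12·π_5
  π_2 = 1/4·π_0 + 1/6·π_1 + 1/12·π_2 + 1/6·π_3 + 1/12·π_4 + 1/4·π_5
  π_3 = 1/4·π_0 + 1/12·π_1 + 1/3·π_2 + 1/6·π_3 + 1/4·π_4 + 1/4·π_5
  π_4 = 1/6·π_0 + 1/6·π_1 + 1/6·π_2 + 1/4·π_3 + 1/12·π_4 + 1/6·π_5
  normalize: π_0 + π_1 + π_2 + π_3 + π_4 + π_5 = 1
Solving the linear system gives exactly π = [21549/156517, 25569/156517, 25459/156517, 34144/156517, 26706/156517, 23090/156517].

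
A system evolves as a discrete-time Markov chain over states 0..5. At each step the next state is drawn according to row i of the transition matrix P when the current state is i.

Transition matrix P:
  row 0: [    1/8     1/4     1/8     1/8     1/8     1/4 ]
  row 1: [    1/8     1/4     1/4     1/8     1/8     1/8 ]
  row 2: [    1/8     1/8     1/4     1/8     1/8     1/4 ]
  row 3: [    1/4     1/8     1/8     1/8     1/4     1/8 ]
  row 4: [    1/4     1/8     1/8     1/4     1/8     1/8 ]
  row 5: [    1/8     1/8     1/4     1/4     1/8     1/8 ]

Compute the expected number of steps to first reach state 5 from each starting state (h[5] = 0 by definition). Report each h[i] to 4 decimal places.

h = [5.2586, 5.9044, 5.1664, 5.9176, 5.9176, 0.0000]

First-step conditioning: h[5] = 0; for i ≠ 5, h[i] = 1 + Σ_k P[i][k]·h[k].
  h[0] = 1 + 1/8·h[0] + 1/4·h[1] + 1/8·h[2] + 1/8·h[3] + 1/8·h[4]
  h[1] = 1 + 1/8·h[0] + 1/4·h[1] + 1/4·h[2] + 1/8·h[3] + 1/8·h[4]
  h[2] = 1 + 1/8·h[0] + 1/8·h[1] + 1/4·h[2] + 1/8·h[3] + 1/8·h[4]
  h[3] = 1 + 1/4·h[0] + 1/8·h[1] + 1/8·h[2] + 1/8·h[3] + 1/4·h[4]
  h[4] = 1 + 1/4·h[0] + 1/8·h[1] + 1/8·h[2] + 1/4·h[3] + 1/8·h[4]
Solving the 5×5 linear system over states ≠ 5 gives exactly h = [3192/607, 3584/607, 3136/607, 3592/607, 3592/607, 0] (h[5] = 0 is the target).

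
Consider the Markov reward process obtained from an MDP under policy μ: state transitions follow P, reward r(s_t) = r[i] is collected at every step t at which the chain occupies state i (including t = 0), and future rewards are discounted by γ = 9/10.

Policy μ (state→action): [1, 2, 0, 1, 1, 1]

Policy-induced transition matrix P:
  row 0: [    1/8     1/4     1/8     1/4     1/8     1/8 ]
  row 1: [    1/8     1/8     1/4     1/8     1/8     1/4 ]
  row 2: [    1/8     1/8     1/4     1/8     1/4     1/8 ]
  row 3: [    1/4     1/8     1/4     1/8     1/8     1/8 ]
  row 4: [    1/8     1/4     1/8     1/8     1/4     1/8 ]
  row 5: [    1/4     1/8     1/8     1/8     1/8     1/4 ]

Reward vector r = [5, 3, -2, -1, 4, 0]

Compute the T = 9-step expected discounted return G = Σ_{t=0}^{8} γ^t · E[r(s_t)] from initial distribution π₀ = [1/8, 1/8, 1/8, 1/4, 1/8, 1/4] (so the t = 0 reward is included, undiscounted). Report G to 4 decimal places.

G = 8.6086

t=0: π = [0.1250, 0.1250, 0.1250, 0.2500, 0.1250, 0.2500], E[r] = 1.0000, γ^t·E[r] = 1.000000, running G = 1.000000
t=1: π = [0.1875, 0.1563, 0.1875, 0.1406, 0.1563, 0.1719], E[r] = 1.5156, γ^t·E[r] = 1.364063, running G = 2.364063
t=2: π = [0.1641, 0.1680, 0.1855, 0.1484, 0.1680, 0.1660], E[r] = 1.4766, γ^t·E[r] = 1.196016, running G = 3.560078
t=3: π = [0.1643, 0.1665, 0.1877, 0.1455, 0.1692, 0.1667], E[r] = 1.4768, γ^t·E[r] = 1.076592, running G = 4.636670
t=4: π = [0.1640, 0.1667, 0.1875, 0.1455, 0.1696, 0.1667], E[r] = 1.4782, γ^t·E[r] = 0.969854, running G = 5.606524
t=5: π = [0.1640, 0.1667, 0.1875, 0.1455, 0.1696, 0.1667], E[r] = 1.4784, γ^t·E[r] = 0.872954, running G = 6.479478
t=6: π = [0.1640, 0.1667, 0.1875, 0.1455, 0.1696, 0.1667], E[r] = 1.4784, γ^t·E[r] = 0.785660, running G = 7.265138
t=7: π = [0.1640, 0.1667, 0.1875, 0.1455, 0.1696, 0.1667], E[r] = 1.4784, γ^t·E[r] = 0.707095, running G = 7.972233
t=8: π = [0.1640, 0.1667, 0.1875, 0.1455, 0.1696, 0.1667], E[r] = 1.4784, γ^t·E[r] = 0.636385, running G = 8.608618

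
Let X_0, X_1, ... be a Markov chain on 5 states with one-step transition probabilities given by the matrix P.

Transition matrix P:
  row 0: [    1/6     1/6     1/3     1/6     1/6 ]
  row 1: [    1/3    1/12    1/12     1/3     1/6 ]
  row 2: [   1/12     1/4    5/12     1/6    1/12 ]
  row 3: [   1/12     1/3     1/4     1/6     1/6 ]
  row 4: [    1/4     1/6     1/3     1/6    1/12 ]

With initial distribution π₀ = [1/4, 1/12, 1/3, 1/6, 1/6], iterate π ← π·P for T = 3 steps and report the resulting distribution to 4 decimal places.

π = [0.1706, 0.2076, 0.2893, 0.2010, 0.1316]

t=0: π = [0.2500, 0.0833, 0.3333, 0.1667, 0.1667]
t=1: π = [0.1528, 0.2153, 0.3264, 0.1806, 0.1250]
t=2: π = [0.1707, 0.2060, 0.2917, 0.2025, 0.1291]
t=3: π = [0.1706, 0.2076, 0.2893, 0.2010, 0.1316]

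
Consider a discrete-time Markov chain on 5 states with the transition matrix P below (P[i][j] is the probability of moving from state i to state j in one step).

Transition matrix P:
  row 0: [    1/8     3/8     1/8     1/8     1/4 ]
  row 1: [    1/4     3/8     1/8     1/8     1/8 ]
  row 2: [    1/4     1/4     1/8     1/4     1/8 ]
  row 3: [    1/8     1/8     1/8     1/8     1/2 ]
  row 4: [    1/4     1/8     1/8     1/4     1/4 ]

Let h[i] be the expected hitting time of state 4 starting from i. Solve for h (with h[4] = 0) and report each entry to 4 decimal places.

h = [4.3667, 4.9126, 4.6908, 3.1386, 0.0000]

First-step conditioning: h[4] = 0; for i ≠ 4, h[i] = 1 + Σ_k P[i][k]·h[k].
  h[0] = 1 + 1/8·h[0] + 3/8·h[1] + 1/8·h[2] + 1/8·h[3]
  h[1] = 1 + 1/4·h[0] + 3/8·h[1] + 1/8·h[2] + 1/8·h[3]
  h[2] = 1 + 1/4·h[0] + 1/4·h[1] + 1/8·h[2] + 1/4·h[3]
  h[3] = 1 + 1/8·h[0] + 1/8·h[1] + 1/8·h[2] + 1/8·h[3]
Solving the 4×4 linear system over states ≠ 4 gives exactly h = [2048/469, 2304/469, 2200/469, 1472/469, 0] (h[4] = 0 is the target).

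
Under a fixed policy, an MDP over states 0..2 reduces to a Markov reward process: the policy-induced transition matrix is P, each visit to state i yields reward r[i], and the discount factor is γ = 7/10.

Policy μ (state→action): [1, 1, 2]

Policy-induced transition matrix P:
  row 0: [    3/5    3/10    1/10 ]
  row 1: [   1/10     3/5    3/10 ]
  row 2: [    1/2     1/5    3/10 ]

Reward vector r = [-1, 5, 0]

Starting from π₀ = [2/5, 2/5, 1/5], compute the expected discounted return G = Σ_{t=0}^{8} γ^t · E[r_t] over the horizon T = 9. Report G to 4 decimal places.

t=0: π = [0.4000, 0.4000, 0.2000], E[r] = 1.6000, γ^t·E[r] = 1.600000, running G = 1.600000
t=1: π = [0.3800, 0.4000, 0.2200], E[r] = 1.6200, γ^t·E[r] = 1.134000, running G = 2.734000
t=2: π = [0.3780, 0.3980, 0.2240], E[r] = 1.6120, γ^t·E[r] = 0.789880, running G = 3.523880
t=3: π = [0.3786, 0.3970, 0.2244], E[r] = 1.6064, γ^t·E[r] = 0.550995, running G = 4.074875
t=4: π = [0.3791, 0.3967, 0.2243], E[r] = 1.6042, γ^t·E[r] = 0.385178, running G = 4.460053
t=5: π = [0.3792, 0.3966, 0.2242], E[r] = 1.6036, γ^t·E[r] = 0.269518, running G = 4.729572
t=6: π = [0.3793, 0.3966, 0.2242], E[r] = 1.6035, γ^t·E[r] = 0.188646, running G = 4.918218
t=7: π = [0.3793, 0.3966, 0.2241], E[r] = 1.6034, γ^t·E[r] = 0.132050, running G = 5.050268
t=8: π = [0.3793, 0.3966, 0.2241], E[r] = 1.6034, γ^t·E[r] = 0.092435, running G = 5.142704

G = 5.1427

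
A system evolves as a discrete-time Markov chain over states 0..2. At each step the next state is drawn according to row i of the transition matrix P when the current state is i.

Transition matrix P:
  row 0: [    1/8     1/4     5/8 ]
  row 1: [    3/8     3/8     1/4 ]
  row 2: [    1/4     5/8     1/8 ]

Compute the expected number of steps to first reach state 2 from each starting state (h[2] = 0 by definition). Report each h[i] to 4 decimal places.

First-step conditioning: h[2] = 0; for i ≠ 2, h[i] = 1 + Σ_k P[i][k]·h[k].
  h[0] = 1 + 1/8·h[0] + 1/4·h[1]
  h[1] = 1 + 3/8·h[0] + 3/8·h[1]
Solving the 2×2 linear system over states ≠ 2 gives exactly h = [56/29, 80/29, 0] (h[2] = 0 is the target).

h = [1.9310, 2.7586, 0.0000]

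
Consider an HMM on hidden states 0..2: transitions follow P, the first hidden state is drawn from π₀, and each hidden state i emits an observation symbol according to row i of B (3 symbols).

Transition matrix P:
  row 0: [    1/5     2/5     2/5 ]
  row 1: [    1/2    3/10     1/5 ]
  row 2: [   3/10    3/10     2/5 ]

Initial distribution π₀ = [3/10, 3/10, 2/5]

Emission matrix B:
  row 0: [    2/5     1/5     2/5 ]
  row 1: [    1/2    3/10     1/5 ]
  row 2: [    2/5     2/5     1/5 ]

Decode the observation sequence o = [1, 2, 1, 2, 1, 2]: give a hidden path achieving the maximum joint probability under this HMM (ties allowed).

path = [2, 0, 1, 0, 1, 0]

t=0: δ = [6.000e-02, 9.000e-02, 1.600e-01]  (obs o_0=1)
t=1: δ = [1.920e-02, 9.600e-03, 1.280e-02]  ψ = [2, 2, 2]  (obs o_1=2)
t=2: δ = [9.600e-04, 2.304e-03, 3.072e-03]  ψ = [1, 0, 0]  (obs o_2=1)
t=3: δ = [4.608e-04, 1.843e-04, 2.458e-04]  ψ = [1, 2, 2]  (obs o_3=2)
t=4: δ = [1.843e-05, 5.530e-05, 7.373e-05]  ψ = [0, 0, 0]  (obs o_4=1)
t=5: δ = [1.106e-05, 4.424e-06, 5.898e-06]  ψ = [1, 2, 2]  (obs o_5=2)
backtrack: best end state = 0; path = [2, 0, 1, 0, 1, 0]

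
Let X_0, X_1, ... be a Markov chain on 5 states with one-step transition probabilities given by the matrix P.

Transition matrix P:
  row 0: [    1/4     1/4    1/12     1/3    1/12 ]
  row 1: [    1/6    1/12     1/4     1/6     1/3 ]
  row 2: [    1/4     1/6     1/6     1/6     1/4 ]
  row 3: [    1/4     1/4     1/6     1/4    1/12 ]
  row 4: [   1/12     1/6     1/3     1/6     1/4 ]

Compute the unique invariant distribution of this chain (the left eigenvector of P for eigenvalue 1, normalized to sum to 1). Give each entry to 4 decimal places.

Balance equations π_j = Σ_i π_i·P[i][j]:
  π_0 = 1/4·π_0 + 1/6·π_1 + 1/4·π_2 + 1/4·π_3 + 1/12·π_4
  π_1 = 1/4·π_0 + 1/12·π_1 + 1/6·π_2 + 1/4·π_3 + 1/6·π_4
  π_2 = 1/12·π_0 + 1/4·π_1 + 1/6·π_2 + 1/6·π_3 + 1/3·π_4
  π_3 = 1/3·π_0 + 1/6·π_1 + 1/6·π_2 + 1/4·π_3 + 1/6·π_4
  normalize: π_0 + π_1 + π_2 + π_3 + π_4 = 1
Solving the linear system gives exactly π = [2029/10049, 1871/10049, 153/773, 2196/10049, 1964/10049].

π = [0.2019, 0.1862, 0.1979, 0.2185, 0.1954]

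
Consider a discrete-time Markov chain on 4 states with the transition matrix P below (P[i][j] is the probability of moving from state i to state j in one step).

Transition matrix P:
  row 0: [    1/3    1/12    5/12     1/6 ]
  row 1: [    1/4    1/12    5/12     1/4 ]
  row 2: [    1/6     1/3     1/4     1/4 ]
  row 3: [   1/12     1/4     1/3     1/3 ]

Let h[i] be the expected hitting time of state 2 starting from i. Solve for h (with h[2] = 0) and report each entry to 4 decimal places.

h = [2.5062, 2.5274, 0.0000, 2.7611]

First-step conditioning: h[2] = 0; for i ≠ 2, h[i] = 1 + Σ_k P[i][k]·h[k].
  h[0] = 1 + 1/3·h[0] + 1/12·h[1] + 1/6·h[3]
  h[1] = 1 + 1/4·h[0] + 1/12·h[1] + 1/4·h[3]
  h[3] = 1 + 1/12·h[0] + 1/4·h[1] + 1/3·h[3]
Solving the 3×3 linear system over states ≠ 2 gives exactly h = [1416/565, 1428/565, 0, 312/113] (h[2] = 0 is the target).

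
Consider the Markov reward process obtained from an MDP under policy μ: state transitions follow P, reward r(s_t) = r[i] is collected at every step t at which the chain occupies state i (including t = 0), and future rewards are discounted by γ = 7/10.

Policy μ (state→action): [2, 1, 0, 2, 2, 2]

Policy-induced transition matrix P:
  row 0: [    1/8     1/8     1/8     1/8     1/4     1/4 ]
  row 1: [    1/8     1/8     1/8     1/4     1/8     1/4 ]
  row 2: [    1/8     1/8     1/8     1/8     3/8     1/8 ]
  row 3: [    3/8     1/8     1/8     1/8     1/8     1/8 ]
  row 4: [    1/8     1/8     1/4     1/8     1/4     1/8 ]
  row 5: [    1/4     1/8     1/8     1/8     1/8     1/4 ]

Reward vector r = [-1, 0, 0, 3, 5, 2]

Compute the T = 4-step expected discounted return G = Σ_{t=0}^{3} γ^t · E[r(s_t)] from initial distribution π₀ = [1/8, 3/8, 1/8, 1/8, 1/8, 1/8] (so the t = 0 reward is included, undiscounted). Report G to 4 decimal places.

t=0: π = [0.1250, 0.3750, 0.1250, 0.1250, 0.1250, 0.1250], E[r] = 1.1250, γ^t·E[r] = 1.125000, running G = 1.125000
t=1: π = [0.1719, 0.1250, 0.1406, 0.1719, 0.1875, 0.2031], E[r] = 1.6875, γ^t·E[r] = 1.181250, running G = 2.306250
t=2: π = [0.1934, 0.1250, 0.1484, 0.1406, 0.2051, 0.1875], E[r] = 1.6289, γ^t·E[r] = 0.798164, running G = 3.104414
t=3: π = [0.1836, 0.1250, 0.1506, 0.1406, 0.2119, 0.1882], E[r] = 1.6743, γ^t·E[r] = 0.574291, running G = 3.678705

G = 3.6787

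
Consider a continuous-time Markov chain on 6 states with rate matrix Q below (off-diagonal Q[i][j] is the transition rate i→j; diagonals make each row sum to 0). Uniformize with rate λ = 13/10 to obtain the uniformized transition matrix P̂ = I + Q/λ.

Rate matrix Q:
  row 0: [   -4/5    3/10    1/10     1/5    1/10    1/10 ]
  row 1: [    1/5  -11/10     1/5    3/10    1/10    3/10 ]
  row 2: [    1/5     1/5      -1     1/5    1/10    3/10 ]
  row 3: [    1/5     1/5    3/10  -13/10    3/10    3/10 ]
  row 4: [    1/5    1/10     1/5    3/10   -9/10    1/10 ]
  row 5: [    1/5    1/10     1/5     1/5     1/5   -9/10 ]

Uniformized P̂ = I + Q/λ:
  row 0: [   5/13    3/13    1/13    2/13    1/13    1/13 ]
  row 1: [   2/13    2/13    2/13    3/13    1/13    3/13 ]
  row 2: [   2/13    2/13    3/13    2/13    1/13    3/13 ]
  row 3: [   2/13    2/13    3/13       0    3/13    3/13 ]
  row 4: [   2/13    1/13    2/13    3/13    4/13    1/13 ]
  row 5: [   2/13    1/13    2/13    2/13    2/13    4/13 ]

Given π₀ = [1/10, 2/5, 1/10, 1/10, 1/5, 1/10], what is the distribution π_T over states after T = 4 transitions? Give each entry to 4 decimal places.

t=0: π = [0.1000, 0.4000, 0.1000, 0.1000, 0.2000, 0.1000]
t=1: π = [0.1769, 0.1385, 0.1615, 0.1846, 0.1462, 0.1923]
t=2: π = [0.1947, 0.1414, 0.1669, 0.1473, 0.1538, 0.1959]
t=3: π = [0.1988, 0.1419, 0.1630, 0.1539, 0.1502, 0.1922]
t=4: π = [0.1997, 0.1428, 0.1629, 0.1526, 0.1500, 0.1919]

π = [0.1997, 0.1428, 0.1629, 0.1526, 0.1500, 0.1919]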